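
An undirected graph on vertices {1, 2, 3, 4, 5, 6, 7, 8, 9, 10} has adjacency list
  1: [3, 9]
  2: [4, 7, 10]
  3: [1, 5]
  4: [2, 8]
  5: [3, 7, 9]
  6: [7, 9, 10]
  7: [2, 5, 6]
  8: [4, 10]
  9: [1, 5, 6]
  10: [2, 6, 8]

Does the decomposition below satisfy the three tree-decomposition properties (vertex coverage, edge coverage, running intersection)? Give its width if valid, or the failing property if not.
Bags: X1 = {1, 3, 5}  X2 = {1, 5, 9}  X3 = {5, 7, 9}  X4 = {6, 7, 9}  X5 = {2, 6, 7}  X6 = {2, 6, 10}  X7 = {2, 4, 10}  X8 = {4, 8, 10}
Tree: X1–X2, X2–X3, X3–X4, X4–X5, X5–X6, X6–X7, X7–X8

Vertex coverage: the bags together contain {1, 2, 3, 4, 5, 6, 7, 8, 9, 10}, the full vertex set. Edge coverage: each edge of G has both endpoints in at least one bag. Running intersection: for every vertex, the bags containing it form a connected subtree. All three properties hold, so this is a valid tree decomposition of width max|bag| − 1 = 2, and hence tw(G) ≤ 2.

Yes; width 2.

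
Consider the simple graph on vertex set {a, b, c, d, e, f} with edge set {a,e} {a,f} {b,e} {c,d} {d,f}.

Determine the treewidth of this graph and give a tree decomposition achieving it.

Treewidth 1.
One such decomposition:
Bags: B1 = {b, e}  B2 = {a, e}  B3 = {a, f}  B4 = {d, f}  B5 = {c, d}
Tree: B1–B2, B2–B3, B3–B4, B4–B5

Every bag has size at most 2, so the width is 2 − 1 = 1 and tw(G) ≤ 1. Since G has at least one edge (e.g. b–e), it is not an edgeless graph, so tw(G) ≥ 1. Therefore the treewidth is 1.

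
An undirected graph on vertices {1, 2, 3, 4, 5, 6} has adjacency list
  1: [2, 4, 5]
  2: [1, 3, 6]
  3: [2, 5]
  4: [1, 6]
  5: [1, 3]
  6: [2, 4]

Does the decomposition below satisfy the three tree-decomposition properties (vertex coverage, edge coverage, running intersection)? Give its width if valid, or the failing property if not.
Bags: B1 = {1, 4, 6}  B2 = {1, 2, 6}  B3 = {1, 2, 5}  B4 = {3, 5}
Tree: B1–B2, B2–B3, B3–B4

A tree decomposition must satisfy three properties: every vertex lies in some bag; for every edge, both endpoints lie together in some bag; and for every vertex, the bags containing it form a connected subtree. Here edge (2,3) lies in no bag, so the decomposition is invalid.

No — edge (2,3) lies in no bag.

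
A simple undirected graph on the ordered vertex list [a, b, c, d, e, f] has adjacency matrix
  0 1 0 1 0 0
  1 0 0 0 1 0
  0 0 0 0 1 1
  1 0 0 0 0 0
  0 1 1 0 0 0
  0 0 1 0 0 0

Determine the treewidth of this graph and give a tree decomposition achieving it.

Treewidth 1.
Bags: B1 = {c, f}  B2 = {c, e}  B3 = {b, e}  B4 = {a, b}  B5 = {a, d}
Tree: B1–B2, B2–B3, B3–B4, B4–B5

Each bag holds 2 vertices, so the decomposition has width 1, which upper-bounds the treewidth. G has an edge, so its treewidth is at least 1. Therefore the treewidth is 1.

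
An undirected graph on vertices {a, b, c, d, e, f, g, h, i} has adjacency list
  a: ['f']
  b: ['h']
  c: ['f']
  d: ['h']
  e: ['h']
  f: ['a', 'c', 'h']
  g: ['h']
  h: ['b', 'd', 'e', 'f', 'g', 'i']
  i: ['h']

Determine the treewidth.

1

A width-1 tree decomposition is:
Bags: B1 = {g, h}  B2 = {h, i}  B3 = {d, h}  B4 = {b, h}  B5 = {f, h}  B6 = {e, h}  B7 = {a, f}  B8 = {c, f}
Tree: B1–B2, B2–B3, B2–B4, B1–B5, B5–B6, B5–B7, B7–B8
Each bag holds 2 vertices, so the decomposition has width 1, which upper-bounds the treewidth. Since G has at least one edge (e.g. h–g), it is not an edgeless graph, so tw(G) ≥ 1. Hence tw(G) = 1 exactly.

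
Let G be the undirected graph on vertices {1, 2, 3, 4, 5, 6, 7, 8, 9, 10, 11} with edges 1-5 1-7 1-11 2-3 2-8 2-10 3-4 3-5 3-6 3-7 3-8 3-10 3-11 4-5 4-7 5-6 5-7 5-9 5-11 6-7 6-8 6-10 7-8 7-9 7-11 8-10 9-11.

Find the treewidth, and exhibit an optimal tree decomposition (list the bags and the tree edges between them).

The largest bag has 4 vertices, giving width 3; this decomposition certifies tw(G) ≤ 3. On the other hand G contains the 4-clique {1, 5, 7, 11}. A clique must lie in a single bag of any decomposition, so no decomposition can have width below 3. Combining the bounds, tw(G) = 3.

Treewidth 3.
One such decomposition:
Bags: B1 = {3, 5, 6, 7}  B2 = {3, 6, 7, 8}  B3 = {3, 5, 7, 11}  B4 = {3, 6, 8, 10}  B5 = {3, 4, 5, 7}  B6 = {5, 7, 9, 11}  B7 = {1, 5, 7, 11}  B8 = {2, 3, 8, 10}
Tree: B1–B2, B1–B3, B2–B4, B3–B5, B3–B6, B6–B7, B4–B8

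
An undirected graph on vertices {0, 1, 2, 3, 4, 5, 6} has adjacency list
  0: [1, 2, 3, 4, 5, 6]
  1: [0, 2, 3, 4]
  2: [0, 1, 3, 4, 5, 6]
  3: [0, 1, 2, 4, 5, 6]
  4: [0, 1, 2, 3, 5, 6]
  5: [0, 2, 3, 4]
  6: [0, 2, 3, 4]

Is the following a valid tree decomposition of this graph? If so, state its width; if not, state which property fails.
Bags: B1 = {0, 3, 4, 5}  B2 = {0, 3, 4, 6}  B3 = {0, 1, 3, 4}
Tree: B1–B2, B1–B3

No — vertex 2 appears in no bag.

A tree decomposition must satisfy three properties: every vertex lies in some bag; for every edge, both endpoints lie together in some bag; and for every vertex, the bags containing it form a connected subtree. Here vertex 2 appears in no bag, so the decomposition is invalid.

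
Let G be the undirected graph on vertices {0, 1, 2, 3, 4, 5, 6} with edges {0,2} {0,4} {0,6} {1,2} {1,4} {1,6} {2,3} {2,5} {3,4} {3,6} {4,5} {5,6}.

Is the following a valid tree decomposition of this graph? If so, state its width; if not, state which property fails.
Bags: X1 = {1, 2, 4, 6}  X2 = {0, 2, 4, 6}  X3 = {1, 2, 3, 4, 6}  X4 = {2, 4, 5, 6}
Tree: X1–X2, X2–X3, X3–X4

No — bags containing vertex 1 are not connected in the tree.

A tree decomposition must satisfy three properties: every vertex lies in some bag; for every edge, both endpoints lie together in some bag; and for every vertex, the bags containing it form a connected subtree. Here bags containing vertex 1 are not connected in the tree, so the decomposition is invalid.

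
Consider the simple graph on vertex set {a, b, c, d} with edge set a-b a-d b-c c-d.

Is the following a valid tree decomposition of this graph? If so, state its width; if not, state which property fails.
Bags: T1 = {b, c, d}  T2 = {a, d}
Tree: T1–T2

No — edge (b,a) lies in no bag.

A tree decomposition must satisfy three properties: every vertex lies in some bag; for every edge, both endpoints lie together in some bag; and for every vertex, the bags containing it form a connected subtree. Here edge (b,a) lies in no bag, so the decomposition is invalid.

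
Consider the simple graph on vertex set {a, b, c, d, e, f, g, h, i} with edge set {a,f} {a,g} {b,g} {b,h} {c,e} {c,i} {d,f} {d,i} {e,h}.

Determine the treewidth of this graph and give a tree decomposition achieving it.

Treewidth 2.
One such decomposition:
Bags: B1 = {a, d, f}  B2 = {a, d, g}  B3 = {b, d, g}  B4 = {b, d, h}  B5 = {d, e, h}  B6 = {c, d, e}  B7 = {c, d, i}
Tree: B1–B2, B2–B3, B3–B4, B4–B5, B5–B6, B6–B7

The largest bag has 3 vertices, giving width 2; this decomposition certifies tw(G) ≤ 2. Since d–f–a–g–b–h–e–c–i–d is a cycle in G, G is not acyclic. Forests are exactly the graphs of treewidth ≤ 1, so tw(G) ≥ 2. Combining the bounds, tw(G) = 2.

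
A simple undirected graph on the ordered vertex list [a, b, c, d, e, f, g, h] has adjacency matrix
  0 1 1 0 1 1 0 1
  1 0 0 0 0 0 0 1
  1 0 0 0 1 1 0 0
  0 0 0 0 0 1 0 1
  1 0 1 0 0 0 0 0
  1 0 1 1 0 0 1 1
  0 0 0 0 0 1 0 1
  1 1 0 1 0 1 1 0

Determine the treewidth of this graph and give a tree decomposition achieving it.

Treewidth 2.
Bags: B1 = {a, b, h}  B2 = {a, f, h}  B3 = {a, c, f}  B4 = {d, f, h}  B5 = {a, c, e}  B6 = {f, g, h}
Tree: B1–B2, B2–B3, B2–B4, B3–B5, B4–B6

Each bag holds 3 vertices, so the decomposition has width 2, which upper-bounds the treewidth. Conversely, {a, c, e} is a clique of size 3, and the vertices of any clique must share a bag in every tree decomposition; so some bag has ≥ 3 vertices and tw(G) ≥ 2. Combining the bounds, tw(G) = 2.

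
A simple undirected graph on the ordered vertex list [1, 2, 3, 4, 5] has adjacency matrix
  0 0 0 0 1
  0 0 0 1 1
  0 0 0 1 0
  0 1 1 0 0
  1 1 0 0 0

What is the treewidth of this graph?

A width-1 tree decomposition is:
Bags: B1 = {1, 5}  B2 = {2, 5}  B3 = {2, 4}  B4 = {3, 4}
Tree: B1–B2, B2–B3, B3–B4
Each bag holds 2 vertices, so the decomposition has width 1, which upper-bounds the treewidth. Any graph with an edge has treewidth ≥ 1, and G has the edge 1–5. Hence tw(G) = 1 exactly.

1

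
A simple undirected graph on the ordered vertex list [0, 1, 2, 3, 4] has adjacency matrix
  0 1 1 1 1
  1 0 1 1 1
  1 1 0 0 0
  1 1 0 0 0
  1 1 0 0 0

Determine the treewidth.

2

A width-2 tree decomposition is:
Bags: B1 = {0, 1, 2}  B2 = {0, 1, 3}  B3 = {0, 1, 4}
Tree: B1–B2, B1–B3
Every bag has size at most 3, so the width is 3 − 1 = 2 and tw(G) ≤ 2. For the lower bound, the 3 vertices {0, 1, 2} are pairwise adjacent, and any tree decomposition puts a clique entirely inside one bag — forcing width ≥ 2. Hence tw(G) = 2 exactly.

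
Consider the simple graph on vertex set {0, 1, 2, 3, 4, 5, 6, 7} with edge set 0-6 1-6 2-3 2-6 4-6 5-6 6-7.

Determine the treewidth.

1

A width-1 tree decomposition is:
Bags: B1 = {2, 6}  B2 = {5, 6}  B3 = {4, 6}  B4 = {2, 3}  B5 = {1, 6}  B6 = {0, 6}  B7 = {6, 7}
Tree: B1–B2, B2–B3, B1–B4, B1–B5, B5–B6, B1–B7
Every bag has size at most 2, so the width is 2 − 1 = 1 and tw(G) ≤ 1. G has an edge, so its treewidth is at least 1. Combining the bounds, tw(G) = 1.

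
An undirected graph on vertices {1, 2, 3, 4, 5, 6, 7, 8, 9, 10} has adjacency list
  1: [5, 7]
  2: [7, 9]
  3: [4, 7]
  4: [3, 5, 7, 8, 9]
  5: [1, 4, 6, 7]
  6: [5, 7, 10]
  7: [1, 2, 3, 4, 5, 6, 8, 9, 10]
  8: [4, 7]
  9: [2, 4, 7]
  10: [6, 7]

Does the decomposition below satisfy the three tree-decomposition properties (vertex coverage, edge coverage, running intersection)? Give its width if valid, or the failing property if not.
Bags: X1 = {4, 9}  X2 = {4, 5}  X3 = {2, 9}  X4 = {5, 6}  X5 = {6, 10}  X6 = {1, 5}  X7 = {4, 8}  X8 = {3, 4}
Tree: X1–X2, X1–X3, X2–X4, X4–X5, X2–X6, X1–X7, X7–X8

No — vertex 7 appears in no bag.

A tree decomposition must satisfy three properties: every vertex lies in some bag; for every edge, both endpoints lie together in some bag; and for every vertex, the bags containing it form a connected subtree. Here vertex 7 appears in no bag, so the decomposition is invalid.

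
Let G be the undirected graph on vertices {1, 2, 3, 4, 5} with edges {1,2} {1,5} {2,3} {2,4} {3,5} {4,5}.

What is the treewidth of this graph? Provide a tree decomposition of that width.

Treewidth 2.
Bags: B1 = {1, 2, 5}  B2 = {2, 3, 5}  B3 = {2, 4, 5}
Tree: B1–B2, B2–B3

Every bag has size at most 3, so the width is 3 − 1 = 2 and tw(G) ≤ 2. The edges 5–1–2–3–5 form a cycle, so G is not a tree and its treewidth is at least 2. Hence tw(G) = 2 exactly.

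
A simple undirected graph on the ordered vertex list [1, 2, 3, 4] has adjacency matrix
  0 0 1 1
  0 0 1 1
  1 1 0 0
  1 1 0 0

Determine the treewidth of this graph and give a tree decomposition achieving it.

Treewidth 2.
One such decomposition:
Bags: B1 = {2, 3, 4}  B2 = {1, 3, 4}
Tree: B1–B2

Each bag holds 3 vertices, so the decomposition has width 2, which upper-bounds the treewidth. For the lower bound, G contains the cycle 3–2–4–1–3, so G is not a forest; only forests have treewidth ≤ 1, hence tw(G) ≥ 2. Hence tw(G) = 2 exactly.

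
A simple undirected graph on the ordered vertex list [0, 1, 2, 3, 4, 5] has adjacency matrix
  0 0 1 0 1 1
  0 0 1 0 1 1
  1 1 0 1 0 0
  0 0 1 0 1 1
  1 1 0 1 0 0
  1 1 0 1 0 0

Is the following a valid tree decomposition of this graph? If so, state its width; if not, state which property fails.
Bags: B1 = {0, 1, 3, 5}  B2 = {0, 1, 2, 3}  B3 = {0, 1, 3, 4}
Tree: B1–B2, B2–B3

Every vertex of G appears in some bag (union = {0, 1, 2, 3, 4, 5}); every edge is covered by a bag; and for each vertex v the set of bags containing v is connected in the bag tree. The decomposition is therefore valid. The largest bag has 4 vertices, so the width is 3.

Yes; width 3.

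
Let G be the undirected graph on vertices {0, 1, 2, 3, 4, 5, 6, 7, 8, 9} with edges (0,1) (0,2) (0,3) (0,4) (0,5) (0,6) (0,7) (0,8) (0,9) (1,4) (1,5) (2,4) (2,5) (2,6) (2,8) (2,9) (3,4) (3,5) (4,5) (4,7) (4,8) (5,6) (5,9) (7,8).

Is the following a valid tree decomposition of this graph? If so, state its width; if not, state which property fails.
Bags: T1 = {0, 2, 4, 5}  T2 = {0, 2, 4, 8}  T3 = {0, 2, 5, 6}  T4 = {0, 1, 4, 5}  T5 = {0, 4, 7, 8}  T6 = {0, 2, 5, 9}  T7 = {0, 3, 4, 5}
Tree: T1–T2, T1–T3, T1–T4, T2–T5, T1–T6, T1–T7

Yes; width 3.

Checking the three conditions: (i) the bags cover all of {0, 1, 2, 3, 4, 5, 6, 7, 8, 9}; (ii) for each edge, some bag contains both endpoints; (iii) the bags containing any fixed vertex form a subtree. All hold, so the decomposition is valid with width 4 − 1 = 3.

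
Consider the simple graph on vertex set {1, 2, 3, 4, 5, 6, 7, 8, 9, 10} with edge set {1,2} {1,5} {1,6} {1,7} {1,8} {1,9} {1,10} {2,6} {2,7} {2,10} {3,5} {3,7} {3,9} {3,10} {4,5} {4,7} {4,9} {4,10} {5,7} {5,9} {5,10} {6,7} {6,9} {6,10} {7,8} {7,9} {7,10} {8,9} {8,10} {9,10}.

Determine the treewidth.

4

A width-4 tree decomposition is:
Bags: B1 = {1, 2, 6, 7, 10}  B2 = {1, 6, 7, 9, 10}  B3 = {1, 7, 8, 9, 10}  B4 = {1, 5, 7, 9, 10}  B5 = {4, 5, 7, 9, 10}  B6 = {3, 5, 7, 9, 10}
Tree: B1–B2, B2–B3, B2–B4, B4–B5, B5–B6
Each bag holds 5 vertices, so the decomposition has width 4, which upper-bounds the treewidth. On the other hand G contains the 5-clique {1, 7, 8, 9, 10}. A clique must lie in a single bag of any decomposition, so no decomposition can have width below 4. Hence tw(G) = 4 exactly.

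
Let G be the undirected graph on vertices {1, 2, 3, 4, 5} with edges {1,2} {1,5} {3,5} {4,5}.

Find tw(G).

1

A width-1 tree decomposition is:
Bags: B1 = {1, 2}  B2 = {1, 5}  B3 = {4, 5}  B4 = {3, 5}
Tree: B1–B2, B2–B3, B2–B4
The largest bag has 2 vertices, giving width 1; this decomposition certifies tw(G) ≤ 1. G has an edge, so its treewidth is at least 1. Therefore the treewidth is 1.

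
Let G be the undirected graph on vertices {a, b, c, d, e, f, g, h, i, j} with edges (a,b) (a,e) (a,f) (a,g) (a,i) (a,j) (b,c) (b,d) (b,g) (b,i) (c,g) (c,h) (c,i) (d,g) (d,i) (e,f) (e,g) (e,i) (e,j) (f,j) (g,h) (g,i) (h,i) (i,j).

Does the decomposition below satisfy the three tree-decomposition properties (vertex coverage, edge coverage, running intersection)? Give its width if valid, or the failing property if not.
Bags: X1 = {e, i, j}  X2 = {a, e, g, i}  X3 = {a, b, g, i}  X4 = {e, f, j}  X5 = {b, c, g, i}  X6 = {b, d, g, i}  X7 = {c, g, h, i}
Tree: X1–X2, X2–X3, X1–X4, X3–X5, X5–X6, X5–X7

A tree decomposition must satisfy three properties: every vertex lies in some bag; for every edge, both endpoints lie together in some bag; and for every vertex, the bags containing it form a connected subtree. Here edge (a,j) lies in no bag, so the decomposition is invalid.

No — edge (a,j) lies in no bag.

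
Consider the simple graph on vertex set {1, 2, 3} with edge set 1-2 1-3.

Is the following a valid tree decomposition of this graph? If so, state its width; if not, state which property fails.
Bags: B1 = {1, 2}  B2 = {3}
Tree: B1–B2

No — edge (1,3) lies in no bag.

A tree decomposition must satisfy three properties: every vertex lies in some bag; for every edge, both endpoints lie together in some bag; and for every vertex, the bags containing it form a connected subtree. Here edge (1,3) lies in no bag, so the decomposition is invalid.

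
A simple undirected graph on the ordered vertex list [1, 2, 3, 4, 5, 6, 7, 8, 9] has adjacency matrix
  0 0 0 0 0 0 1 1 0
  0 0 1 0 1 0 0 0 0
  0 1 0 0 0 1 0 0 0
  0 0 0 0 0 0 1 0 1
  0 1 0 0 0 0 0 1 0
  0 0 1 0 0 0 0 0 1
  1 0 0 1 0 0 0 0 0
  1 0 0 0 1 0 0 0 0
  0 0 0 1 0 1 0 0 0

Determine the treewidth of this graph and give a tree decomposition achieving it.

Each bag holds 3 vertices, so the decomposition has width 2, which upper-bounds the treewidth. For the lower bound, G contains the cycle 4–7–1–8–5–2–3–6–9–4, so G is not a forest; only forests have treewidth ≤ 1, hence tw(G) ≥ 2. Combining the bounds, tw(G) = 2.

Treewidth 2.
Bags: B1 = {1, 4, 7}  B2 = {1, 4, 8}  B3 = {4, 5, 8}  B4 = {2, 4, 5}  B5 = {2, 3, 4}  B6 = {3, 4, 6}  B7 = {4, 6, 9}
Tree: B1–B2, B2–B3, B3–B4, B4–B5, B5–B6, B6–B7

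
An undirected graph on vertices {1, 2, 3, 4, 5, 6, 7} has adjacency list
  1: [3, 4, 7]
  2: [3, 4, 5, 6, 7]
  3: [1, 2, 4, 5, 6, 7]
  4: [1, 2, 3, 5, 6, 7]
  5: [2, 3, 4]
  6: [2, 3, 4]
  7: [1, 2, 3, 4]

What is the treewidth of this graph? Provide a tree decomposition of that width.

The largest bag has 4 vertices, giving width 3; this decomposition certifies tw(G) ≤ 3. For the lower bound, the 4 vertices {1, 3, 4, 7} are pairwise adjacent, and any tree decomposition puts a clique entirely inside one bag — forcing width ≥ 3. Hence tw(G) = 3 exactly.

Treewidth 3.
One such decomposition:
Bags: B1 = {2, 3, 4, 5}  B2 = {2, 3, 4, 7}  B3 = {2, 3, 4, 6}  B4 = {1, 3, 4, 7}
Tree: B1–B2, B1–B3, B2–B4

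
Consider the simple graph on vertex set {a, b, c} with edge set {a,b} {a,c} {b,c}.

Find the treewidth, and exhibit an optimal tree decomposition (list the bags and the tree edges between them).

With just one bag of size 3, the width is 3 − 1 = 2, so tw(G) ≤ 2. On the other hand G contains the 3-clique {a, b, c}. A clique must lie in a single bag of any decomposition, so no decomposition can have width below 2. The upper and lower bounds meet at 2, so that is the treewidth.

Treewidth 2.
One such decomposition:
Bags: B1 = {a, b, c}
Tree: (single bag)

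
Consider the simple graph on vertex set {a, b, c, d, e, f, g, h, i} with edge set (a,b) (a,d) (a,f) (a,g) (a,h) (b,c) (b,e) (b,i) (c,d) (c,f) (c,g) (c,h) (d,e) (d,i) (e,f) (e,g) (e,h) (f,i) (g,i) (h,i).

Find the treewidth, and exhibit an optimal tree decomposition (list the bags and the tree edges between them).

Treewidth 4.
Bags: B1 = {a, c, e, h, i}  B2 = {a, c, d, e, i}  B3 = {a, b, c, e, i}  B4 = {a, c, e, g, i}  B5 = {a, c, e, f, i}
Tree: B1–B2, B2–B3, B3–B4, B4–B5

Every bag has size at most 5, so the width is 5 − 1 = 4 and tw(G) ≤ 4. For the lower bound: the 5 vertex sets {e,h}, {c,d}, {b,i}, {a}, {g} are disjoint, each induces a connected subgraph, and every pair is joined by at least one edge of G. Contracting each set to a single vertex therefore yields K_{5} as a minor, and since treewidth is minor-monotone, tw(G) ≥ tw(K_{5}) = 4. The upper and lower bounds meet at 4, so that is the treewidth.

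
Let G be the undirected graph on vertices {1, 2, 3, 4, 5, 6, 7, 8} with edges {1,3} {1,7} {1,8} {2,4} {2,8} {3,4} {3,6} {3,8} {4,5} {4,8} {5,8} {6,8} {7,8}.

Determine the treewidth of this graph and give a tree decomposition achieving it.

Treewidth 2.
One optimal decomposition is:
Bags: B1 = {3, 4, 8}  B2 = {2, 4, 8}  B3 = {3, 6, 8}  B4 = {1, 3, 8}  B5 = {4, 5, 8}  B6 = {1, 7, 8}
Tree: B1–B2, B1–B3, B3–B4, B1–B5, B4–B6

Every bag has size at most 3, so the width is 3 − 1 = 2 and tw(G) ≤ 2. For the lower bound, the 3 vertices {2, 4, 8} are pairwise adjacent, and any tree decomposition puts a clique entirely inside one bag — forcing width ≥ 2. Hence tw(G) = 2 exactly.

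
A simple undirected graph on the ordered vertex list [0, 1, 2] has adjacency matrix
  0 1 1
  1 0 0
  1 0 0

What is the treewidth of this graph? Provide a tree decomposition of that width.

Treewidth 1.
One such decomposition:
Bags: B1 = {0, 1}  B2 = {0, 2}
Tree: B1–B2

The largest bag has 2 vertices, giving width 1; this decomposition certifies tw(G) ≤ 1. Since G has at least one edge (e.g. 1–0), it is not an edgeless graph, so tw(G) ≥ 1. Combining the bounds, tw(G) = 1.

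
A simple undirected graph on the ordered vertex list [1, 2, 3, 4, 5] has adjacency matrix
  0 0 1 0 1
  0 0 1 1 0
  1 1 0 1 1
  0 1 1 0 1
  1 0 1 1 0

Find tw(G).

2

A width-2 tree decomposition is:
Bags: B1 = {1, 3, 5}  B2 = {3, 4, 5}  B3 = {2, 3, 4}
Tree: B1–B2, B2–B3
Each bag holds 3 vertices, so the decomposition has width 2, which upper-bounds the treewidth. On the other hand G contains the 3-clique {1, 3, 5}. A clique must lie in a single bag of any decomposition, so no decomposition can have width below 2. Therefore the treewidth is 2.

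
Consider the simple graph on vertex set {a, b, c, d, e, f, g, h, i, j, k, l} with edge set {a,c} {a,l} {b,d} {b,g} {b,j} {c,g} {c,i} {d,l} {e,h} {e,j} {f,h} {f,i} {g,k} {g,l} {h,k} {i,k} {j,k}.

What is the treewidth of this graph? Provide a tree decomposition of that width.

Every bag has size at most 4, so the width is 4 − 1 = 3 and tw(G) ≤ 3. For the lower bound: the 4 vertex sets {a,d,l}, {c}, {g}, {b,i,j,k} are disjoint, each induces a connected subgraph, and every pair is joined by at least one edge of G. Contracting each set to a single vertex therefore yields K_{4} as a minor, and since treewidth is minor-monotone, tw(G) ≥ tw(K_{4}) = 3. The upper and lower bounds meet at 3, so that is the treewidth.

Treewidth 3.
One optimal decomposition is:
Bags: B1 = {a, c, d, l}  B2 = {c, d, g, l}  B3 = {b, c, d, g}  B4 = {b, c, g, i}  B5 = {b, g, i, k}  B6 = {b, i, j, k}  B7 = {f, i, j, k}  B8 = {f, h, j, k}  B9 = {e, f, h, j}
Tree: B1–B2, B2–B3, B3–B4, B4–B5, B5–B6, B6–B7, B7–B8, B8–B9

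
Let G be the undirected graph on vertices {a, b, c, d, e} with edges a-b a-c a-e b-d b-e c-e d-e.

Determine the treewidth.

A width-2 tree decomposition is:
Bags: B1 = {b, d, e}  B2 = {a, b, e}  B3 = {a, c, e}
Tree: B1–B2, B2–B3
Every bag has size at most 3, so the width is 3 − 1 = 2 and tw(G) ≤ 2. For the lower bound, the 3 vertices {b, d, e} are pairwise adjacent, and any tree decomposition puts a clique entirely inside one bag — forcing width ≥ 2. Combining the bounds, tw(G) = 2.

2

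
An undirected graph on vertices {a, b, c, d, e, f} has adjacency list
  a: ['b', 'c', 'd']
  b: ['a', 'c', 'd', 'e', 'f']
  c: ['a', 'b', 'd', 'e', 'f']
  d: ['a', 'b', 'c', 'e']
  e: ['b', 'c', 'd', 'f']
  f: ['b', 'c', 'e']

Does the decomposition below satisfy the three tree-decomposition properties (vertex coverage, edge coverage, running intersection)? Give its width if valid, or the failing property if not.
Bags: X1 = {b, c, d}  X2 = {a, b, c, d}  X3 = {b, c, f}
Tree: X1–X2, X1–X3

No — vertex e appears in no bag.

A tree decomposition must satisfy three properties: every vertex lies in some bag; for every edge, both endpoints lie together in some bag; and for every vertex, the bags containing it form a connected subtree. Here vertex e appears in no bag, so the decomposition is invalid.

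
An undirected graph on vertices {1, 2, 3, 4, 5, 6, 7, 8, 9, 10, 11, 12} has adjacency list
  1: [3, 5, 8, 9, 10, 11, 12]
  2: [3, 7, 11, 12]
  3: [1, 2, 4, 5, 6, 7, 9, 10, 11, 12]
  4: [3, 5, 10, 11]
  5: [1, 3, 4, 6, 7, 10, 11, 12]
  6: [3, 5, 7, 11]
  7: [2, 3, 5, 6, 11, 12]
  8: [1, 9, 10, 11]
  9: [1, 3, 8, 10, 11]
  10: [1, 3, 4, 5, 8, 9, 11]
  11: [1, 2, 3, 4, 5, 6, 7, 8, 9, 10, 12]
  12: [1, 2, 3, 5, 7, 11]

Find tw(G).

A width-4 tree decomposition is:
Bags: B1 = {1, 3, 5, 10, 11}  B2 = {1, 3, 5, 11, 12}  B3 = {3, 5, 7, 11, 12}  B4 = {3, 5, 6, 7, 11}  B5 = {1, 3, 9, 10, 11}  B6 = {2, 3, 7, 11, 12}  B7 = {1, 8, 9, 10, 11}  B8 = {3, 4, 5, 10, 11}
Tree: B1–B2, B2–B3, B3–B4, B1–B5, B3–B6, B5–B7, B1–B8
Every bag has size at most 5, so the width is 5 − 1 = 4 and tw(G) ≤ 4. For the lower bound, the 5 vertices {1, 8, 9, 10, 11} are pairwise adjacent, and any tree decomposition puts a clique entirely inside one bag — forcing width ≥ 4. The upper and lower bounds meet at 4, so that is the treewidth.

4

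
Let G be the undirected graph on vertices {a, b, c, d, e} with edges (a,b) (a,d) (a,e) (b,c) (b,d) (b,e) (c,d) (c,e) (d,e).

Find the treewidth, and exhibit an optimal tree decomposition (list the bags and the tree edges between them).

The largest bag has 4 vertices, giving width 3; this decomposition certifies tw(G) ≤ 3. Conversely, {b, c, d, e} is a clique of size 4, and the vertices of any clique must share a bag in every tree decomposition; so some bag has ≥ 4 vertices and tw(G) ≥ 3. Hence tw(G) = 3 exactly.

Treewidth 3.
One such decomposition:
Bags: B1 = {a, b, d, e}  B2 = {b, c, d, e}
Tree: B1–B2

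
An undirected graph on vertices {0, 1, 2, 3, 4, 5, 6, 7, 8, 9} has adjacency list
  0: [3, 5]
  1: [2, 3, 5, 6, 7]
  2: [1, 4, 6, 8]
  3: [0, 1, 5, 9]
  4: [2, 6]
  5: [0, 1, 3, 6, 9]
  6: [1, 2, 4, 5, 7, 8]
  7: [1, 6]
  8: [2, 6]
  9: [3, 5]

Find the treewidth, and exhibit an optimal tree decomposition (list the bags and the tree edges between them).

Treewidth 2.
One such decomposition:
Bags: B1 = {1, 2, 6}  B2 = {2, 4, 6}  B3 = {2, 6, 8}  B4 = {1, 5, 6}  B5 = {1, 3, 5}  B6 = {0, 3, 5}  B7 = {1, 6, 7}  B8 = {3, 5, 9}
Tree: B1–B2, B1–B3, B1–B4, B4–B5, B5–B6, B4–B7, B6–B8

Each bag holds 3 vertices, so the decomposition has width 2, which upper-bounds the treewidth. Conversely, {0, 3, 5} is a clique of size 3, and the vertices of any clique must share a bag in every tree decomposition; so some bag has ≥ 3 vertices and tw(G) ≥ 2. Hence tw(G) = 2 exactly.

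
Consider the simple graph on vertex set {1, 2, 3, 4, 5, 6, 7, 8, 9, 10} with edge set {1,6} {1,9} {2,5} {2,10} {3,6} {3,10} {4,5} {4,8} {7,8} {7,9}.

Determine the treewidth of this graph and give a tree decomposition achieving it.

The largest bag has 3 vertices, giving width 2; this decomposition certifies tw(G) ≤ 2. Since 8–4–5–2–10–3–6–1–9–7–8 is a cycle in G, G is not acyclic. Forests are exactly the graphs of treewidth ≤ 1, so tw(G) ≥ 2. Hence tw(G) = 2 exactly.

Treewidth 2.
Bags: B1 = {4, 5, 8}  B2 = {2, 5, 8}  B3 = {2, 8, 10}  B4 = {3, 8, 10}  B5 = {3, 6, 8}  B6 = {1, 6, 8}  B7 = {1, 8, 9}  B8 = {7, 8, 9}
Tree: B1–B2, B2–B3, B3–B4, B4–B5, B5–B6, B6–B7, B7–B8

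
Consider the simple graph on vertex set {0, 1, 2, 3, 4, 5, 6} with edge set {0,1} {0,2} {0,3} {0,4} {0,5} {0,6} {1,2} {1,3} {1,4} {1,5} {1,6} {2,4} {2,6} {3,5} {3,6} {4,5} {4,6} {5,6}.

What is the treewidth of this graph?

A width-4 tree decomposition is:
Bags: B1 = {0, 1, 3, 5, 6}  B2 = {0, 1, 4, 5, 6}  B3 = {0, 1, 2, 4, 6}
Tree: B1–B2, B2–B3
Every bag has size at most 5, so the width is 5 − 1 = 4 and tw(G) ≤ 4. On the other hand G contains the 5-clique {0, 1, 3, 5, 6}. A clique must lie in a single bag of any decomposition, so no decomposition can have width below 4. Hence tw(G) = 4 exactly.

4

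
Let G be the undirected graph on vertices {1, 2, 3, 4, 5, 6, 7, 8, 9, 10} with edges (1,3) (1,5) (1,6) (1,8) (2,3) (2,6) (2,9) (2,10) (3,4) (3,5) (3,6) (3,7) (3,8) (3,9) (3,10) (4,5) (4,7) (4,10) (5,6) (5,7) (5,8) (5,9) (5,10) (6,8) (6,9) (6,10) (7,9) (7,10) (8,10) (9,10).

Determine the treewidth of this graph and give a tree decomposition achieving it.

The largest bag has 5 vertices, giving width 4; this decomposition certifies tw(G) ≤ 4. Conversely, {2, 3, 6, 9, 10} is a clique of size 5, and the vertices of any clique must share a bag in every tree decomposition; so some bag has ≥ 5 vertices and tw(G) ≥ 4. Combining the bounds, tw(G) = 4.

Treewidth 4.
One optimal decomposition is:
Bags: B1 = {3, 5, 6, 8, 10}  B2 = {1, 3, 5, 6, 8}  B3 = {3, 5, 6, 9, 10}  B4 = {3, 5, 7, 9, 10}  B5 = {2, 3, 6, 9, 10}  B6 = {3, 4, 5, 7, 10}
Tree: B1–B2, B1–B3, B3–B4, B3–B5, B4–B6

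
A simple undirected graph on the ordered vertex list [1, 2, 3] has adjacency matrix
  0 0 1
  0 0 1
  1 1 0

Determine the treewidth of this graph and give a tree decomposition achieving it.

Treewidth 1.
One optimal decomposition is:
Bags: B1 = {1, 3}  B2 = {2, 3}
Tree: B1–B2

Each bag holds 2 vertices, so the decomposition has width 1, which upper-bounds the treewidth. Any graph with an edge has treewidth ≥ 1, and G has the edge 1–3. Hence tw(G) = 1 exactly.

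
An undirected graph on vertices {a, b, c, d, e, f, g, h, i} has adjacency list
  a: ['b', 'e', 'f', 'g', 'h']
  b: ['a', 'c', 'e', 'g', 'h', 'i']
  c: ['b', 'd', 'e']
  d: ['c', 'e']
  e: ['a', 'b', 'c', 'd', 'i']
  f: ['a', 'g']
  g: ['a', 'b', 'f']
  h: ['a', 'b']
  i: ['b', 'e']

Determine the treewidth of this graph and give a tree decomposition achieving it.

The largest bag has 3 vertices, giving width 2; this decomposition certifies tw(G) ≤ 2. For the lower bound, the 3 vertices {c, d, e} are pairwise adjacent, and any tree decomposition puts a clique entirely inside one bag — forcing width ≥ 2. The upper and lower bounds meet at 2, so that is the treewidth.

Treewidth 2.
One optimal decomposition is:
Bags: B1 = {a, b, e}  B2 = {b, c, e}  B3 = {b, e, i}  B4 = {a, b, g}  B5 = {c, d, e}  B6 = {a, b, h}  B7 = {a, f, g}
Tree: B1–B2, B2–B3, B1–B4, B2–B5, B1–B6, B4–B7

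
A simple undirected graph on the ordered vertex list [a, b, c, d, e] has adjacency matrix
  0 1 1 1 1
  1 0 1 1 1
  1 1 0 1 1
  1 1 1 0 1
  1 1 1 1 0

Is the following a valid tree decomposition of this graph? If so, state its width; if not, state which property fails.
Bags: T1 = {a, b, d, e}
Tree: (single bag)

No — vertex c appears in no bag.

A tree decomposition must satisfy three properties: every vertex lies in some bag; for every edge, both endpoints lie together in some bag; and for every vertex, the bags containing it form a connected subtree. Here vertex c appears in no bag, so the decomposition is invalid.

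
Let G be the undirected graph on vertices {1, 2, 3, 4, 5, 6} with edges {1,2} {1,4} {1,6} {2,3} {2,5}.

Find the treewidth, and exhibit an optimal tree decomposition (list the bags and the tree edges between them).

The largest bag has 2 vertices, giving width 1; this decomposition certifies tw(G) ≤ 1. G has an edge, so its treewidth is at least 1. The upper and lower bounds meet at 1, so that is the treewidth.

Treewidth 1.
One optimal decomposition is:
Bags: B1 = {1, 2}  B2 = {2, 5}  B3 = {2, 3}  B4 = {1, 4}  B5 = {1, 6}
Tree: B1–B2, B1–B3, B1–B4, B1–B5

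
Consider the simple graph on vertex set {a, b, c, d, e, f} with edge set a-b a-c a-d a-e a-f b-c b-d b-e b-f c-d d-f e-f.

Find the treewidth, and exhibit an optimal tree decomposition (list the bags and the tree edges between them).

Treewidth 3.
One such decomposition:
Bags: B1 = {a, b, d, f}  B2 = {a, b, e, f}  B3 = {a, b, c, d}
Tree: B1–B2, B1–B3

The largest bag has 4 vertices, giving width 3; this decomposition certifies tw(G) ≤ 3. On the other hand G contains the 4-clique {a, b, c, d}. A clique must lie in a single bag of any decomposition, so no decomposition can have width below 3. The upper and lower bounds meet at 3, so that is the treewidth.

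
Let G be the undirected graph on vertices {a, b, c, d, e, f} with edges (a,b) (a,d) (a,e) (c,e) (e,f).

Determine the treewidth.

A width-1 tree decomposition is:
Bags: B1 = {c, e}  B2 = {a, e}  B3 = {a, d}  B4 = {a, b}  B5 = {e, f}
Tree: B1–B2, B2–B3, B3–B4, B2–B5
Every bag has size at most 2, so the width is 2 − 1 = 1 and tw(G) ≤ 1. G has an edge, so its treewidth is at least 1. Therefore the treewidth is 1.

1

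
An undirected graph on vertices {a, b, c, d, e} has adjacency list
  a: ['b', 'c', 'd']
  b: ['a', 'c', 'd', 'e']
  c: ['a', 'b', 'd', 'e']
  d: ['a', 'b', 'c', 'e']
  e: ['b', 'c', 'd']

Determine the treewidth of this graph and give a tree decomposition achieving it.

Every bag has size at most 4, so the width is 4 − 1 = 3 and tw(G) ≤ 3. Conversely, {b, c, d, e} is a clique of size 4, and the vertices of any clique must share a bag in every tree decomposition; so some bag has ≥ 4 vertices and tw(G) ≥ 3. The upper and lower bounds meet at 3, so that is the treewidth.

Treewidth 3.
One optimal decomposition is:
Bags: B1 = {b, c, d, e}  B2 = {a, b, c, d}
Tree: B1–B2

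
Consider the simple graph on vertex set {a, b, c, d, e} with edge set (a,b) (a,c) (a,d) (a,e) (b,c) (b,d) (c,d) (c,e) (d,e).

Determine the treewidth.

A width-3 tree decomposition is:
Bags: B1 = {a, c, d, e}  B2 = {a, b, c, d}
Tree: B1–B2
Every bag has size at most 4, so the width is 4 − 1 = 3 and tw(G) ≤ 3. On the other hand G contains the 4-clique {a, c, d, e}. A clique must lie in a single bag of any decomposition, so no decomposition can have width below 3. The upper and lower bounds meet at 3, so that is the treewidth.

3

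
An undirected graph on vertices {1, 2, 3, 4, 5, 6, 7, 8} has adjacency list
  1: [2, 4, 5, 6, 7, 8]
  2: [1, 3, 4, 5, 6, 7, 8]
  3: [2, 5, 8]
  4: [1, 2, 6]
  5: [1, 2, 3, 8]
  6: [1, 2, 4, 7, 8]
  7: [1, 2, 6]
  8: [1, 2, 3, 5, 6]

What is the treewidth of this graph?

3

A width-3 tree decomposition is:
Bags: B1 = {1, 2, 6, 8}  B2 = {1, 2, 4, 6}  B3 = {1, 2, 5, 8}  B4 = {1, 2, 6, 7}  B5 = {2, 3, 5, 8}
Tree: B1–B2, B1–B3, B2–B4, B3–B5
Each bag holds 4 vertices, so the decomposition has width 3, which upper-bounds the treewidth. Conversely, {1, 2, 5, 8} is a clique of size 4, and the vertices of any clique must share a bag in every tree decomposition; so some bag has ≥ 4 vertices and tw(G) ≥ 3. Combining the bounds, tw(G) = 3.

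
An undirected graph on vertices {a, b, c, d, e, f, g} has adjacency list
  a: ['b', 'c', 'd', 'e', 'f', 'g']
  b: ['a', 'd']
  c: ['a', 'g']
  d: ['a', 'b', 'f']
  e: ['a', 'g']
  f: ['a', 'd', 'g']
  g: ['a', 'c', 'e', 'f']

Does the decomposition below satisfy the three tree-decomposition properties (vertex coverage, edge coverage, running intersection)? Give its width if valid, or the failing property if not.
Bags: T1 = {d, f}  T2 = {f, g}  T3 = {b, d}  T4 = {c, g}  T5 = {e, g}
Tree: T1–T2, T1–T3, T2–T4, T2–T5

A tree decomposition must satisfy three properties: every vertex lies in some bag; for every edge, both endpoints lie together in some bag; and for every vertex, the bags containing it form a connected subtree. Here vertex a appears in no bag, so the decomposition is invalid.

No — vertex a appears in no bag.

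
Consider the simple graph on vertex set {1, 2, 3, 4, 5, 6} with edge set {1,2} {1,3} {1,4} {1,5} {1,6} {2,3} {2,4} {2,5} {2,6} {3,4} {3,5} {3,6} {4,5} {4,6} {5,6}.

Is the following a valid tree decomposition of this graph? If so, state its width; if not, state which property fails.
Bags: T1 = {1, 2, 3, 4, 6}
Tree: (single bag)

No — vertex 5 appears in no bag.

A tree decomposition must satisfy three properties: every vertex lies in some bag; for every edge, both endpoints lie together in some bag; and for every vertex, the bags containing it form a connected subtree. Here vertex 5 appears in no bag, so the decomposition is invalid.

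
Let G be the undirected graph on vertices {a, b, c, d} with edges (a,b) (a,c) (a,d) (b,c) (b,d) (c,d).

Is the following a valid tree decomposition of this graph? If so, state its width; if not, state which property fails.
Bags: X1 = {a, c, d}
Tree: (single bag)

No — vertex b appears in no bag.

A tree decomposition must satisfy three properties: every vertex lies in some bag; for every edge, both endpoints lie together in some bag; and for every vertex, the bags containing it form a connected subtree. Here vertex b appears in no bag, so the decomposition is invalid.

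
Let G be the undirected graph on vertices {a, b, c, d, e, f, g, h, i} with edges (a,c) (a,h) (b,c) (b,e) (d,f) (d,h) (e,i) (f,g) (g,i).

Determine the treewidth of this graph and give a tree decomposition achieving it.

Each bag holds 3 vertices, so the decomposition has width 2, which upper-bounds the treewidth. Since i–g–f–d–h–a–c–b–e–i is a cycle in G, G is not acyclic. Forests are exactly the graphs of treewidth ≤ 1, so tw(G) ≥ 2. Combining the bounds, tw(G) = 2.

Treewidth 2.
One such decomposition:
Bags: B1 = {f, g, i}  B2 = {d, f, i}  B3 = {d, h, i}  B4 = {a, h, i}  B5 = {a, c, i}  B6 = {b, c, i}  B7 = {b, e, i}
Tree: B1–B2, B2–B3, B3–B4, B4–B5, B5–B6, B6–B7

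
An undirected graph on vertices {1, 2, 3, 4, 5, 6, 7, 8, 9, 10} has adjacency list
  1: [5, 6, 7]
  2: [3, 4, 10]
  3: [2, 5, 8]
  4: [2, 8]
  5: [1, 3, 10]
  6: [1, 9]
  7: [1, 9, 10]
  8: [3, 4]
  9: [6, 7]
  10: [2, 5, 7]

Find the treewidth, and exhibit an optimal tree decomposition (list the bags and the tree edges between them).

Treewidth 2.
Bags: B1 = {2, 4, 8}  B2 = {2, 3, 8}  B3 = {2, 3, 10}  B4 = {3, 5, 10}  B5 = {5, 7, 10}  B6 = {1, 5, 7}  B7 = {1, 7, 9}  B8 = {1, 6, 9}
Tree: B1–B2, B2–B3, B3–B4, B4–B5, B5–B6, B6–B7, B7–B8

Every bag has size at most 3, so the width is 3 − 1 = 2 and tw(G) ≤ 2. Since 4–8–3–2–4 is a cycle in G, G is not acyclic. Forests are exactly the graphs of treewidth ≤ 1, so tw(G) ≥ 2. Combining the bounds, tw(G) = 2.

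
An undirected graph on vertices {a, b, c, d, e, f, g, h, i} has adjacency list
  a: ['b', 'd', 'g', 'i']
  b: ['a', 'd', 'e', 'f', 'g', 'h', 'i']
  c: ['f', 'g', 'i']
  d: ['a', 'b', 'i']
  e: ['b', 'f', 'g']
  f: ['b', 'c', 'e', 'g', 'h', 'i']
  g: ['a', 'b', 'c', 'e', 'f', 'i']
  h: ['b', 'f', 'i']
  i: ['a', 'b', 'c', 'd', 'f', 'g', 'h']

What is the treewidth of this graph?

A width-3 tree decomposition is:
Bags: B1 = {b, f, g, i}  B2 = {b, e, f, g}  B3 = {c, f, g, i}  B4 = {a, b, g, i}  B5 = {a, b, d, i}  B6 = {b, f, h, i}
Tree: B1–B2, B1–B3, B1–B4, B4–B5, B1–B6
The largest bag has 4 vertices, giving width 3; this decomposition certifies tw(G) ≤ 3. On the other hand G contains the 4-clique {c, f, g, i}. A clique must lie in a single bag of any decomposition, so no decomposition can have width below 3. Therefore the treewidth is 3.

3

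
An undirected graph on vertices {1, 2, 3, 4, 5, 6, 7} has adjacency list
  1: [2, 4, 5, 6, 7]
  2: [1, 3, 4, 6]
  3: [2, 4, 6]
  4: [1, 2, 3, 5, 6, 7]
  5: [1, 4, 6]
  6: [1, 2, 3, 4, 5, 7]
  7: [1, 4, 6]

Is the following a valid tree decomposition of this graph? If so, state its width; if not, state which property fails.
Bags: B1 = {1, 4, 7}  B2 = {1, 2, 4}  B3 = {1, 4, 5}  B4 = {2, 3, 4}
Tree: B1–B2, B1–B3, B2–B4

No — vertex 6 appears in no bag.

A tree decomposition must satisfy three properties: every vertex lies in some bag; for every edge, both endpoints lie together in some bag; and for every vertex, the bags containing it form a connected subtree. Here vertex 6 appears in no bag, so the decomposition is invalid.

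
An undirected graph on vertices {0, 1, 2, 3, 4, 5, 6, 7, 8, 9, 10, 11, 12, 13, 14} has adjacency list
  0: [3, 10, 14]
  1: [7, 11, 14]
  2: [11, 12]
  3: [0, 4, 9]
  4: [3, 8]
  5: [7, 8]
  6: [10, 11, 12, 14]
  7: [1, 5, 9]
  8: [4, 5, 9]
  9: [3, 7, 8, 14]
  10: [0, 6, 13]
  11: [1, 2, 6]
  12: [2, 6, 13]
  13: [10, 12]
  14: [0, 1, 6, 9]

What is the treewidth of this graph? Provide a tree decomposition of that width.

Every bag has size at most 4, so the width is 4 − 1 = 3 and tw(G) ≤ 3. For the lower bound: the 4 vertex sets {4,5,8}, {3}, {9}, {0,1,7,14} are disjoint, each induces a connected subgraph, and every pair is joined by at least one edge of G. Contracting each set to a single vertex therefore yields K_{4} as a minor, and since treewidth is minor-monotone, tw(G) ≥ tw(K_{4}) = 3. Hence tw(G) = 3 exactly.

Treewidth 3.
One such decomposition:
Bags: B1 = {3, 4, 5, 8}  B2 = {3, 5, 8, 9}  B3 = {3, 5, 7, 9}  B4 = {0, 3, 7, 9}  B5 = {0, 7, 9, 14}  B6 = {0, 1, 7, 14}  B7 = {0, 1, 10, 14}  B8 = {1, 6, 10, 14}  B9 = {1, 6, 10, 11}  B10 = {6, 10, 11, 13}  B11 = {6, 11, 12, 13}  B12 = {2, 11, 12, 13}
Tree: B1–B2, B2–B3, B3–B4, B4–B5, B5–B6, B6–B7, B7–B8, B8–B9, B9–B10, B10–B11, B11–B12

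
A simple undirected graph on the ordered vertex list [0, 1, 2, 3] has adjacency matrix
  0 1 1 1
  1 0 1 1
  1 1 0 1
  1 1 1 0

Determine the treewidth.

3

A width-3 tree decomposition is:
Bags: B1 = {0, 1, 2, 3}
Tree: (single bag)
A single bag containing all 4 vertices is trivially a valid decomposition of width 3. Conversely, {0, 1, 2, 3} is a clique of size 4, and the vertices of any clique must share a bag in every tree decomposition; so some bag has ≥ 4 vertices and tw(G) ≥ 3. The upper and lower bounds meet at 3, so that is the treewidth.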